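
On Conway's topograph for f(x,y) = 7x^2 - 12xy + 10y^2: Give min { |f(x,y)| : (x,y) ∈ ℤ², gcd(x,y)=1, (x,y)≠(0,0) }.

translate: b→2 (≡-12 mod 14), so (7,-12,10)→(7,2,5)
flip: (7,2,5)→(5,-2,7)
reduced (well bottom): (5,-2,7) with a≤c, −a<b≤a
well minimum = a = 5

5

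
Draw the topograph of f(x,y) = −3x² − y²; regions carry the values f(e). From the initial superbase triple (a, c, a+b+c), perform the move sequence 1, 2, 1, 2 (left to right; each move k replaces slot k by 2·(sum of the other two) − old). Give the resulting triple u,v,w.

start (-3,-1,-4) = (f(1,0),f(0,1),f(1,1))
replace slot 1: 2·((-1)+(-4)) − (-3) = -7 → (-7,-1,-4)
replace slot 2: 2·((-7)+(-4)) − (-1) = -21 → (-7,-21,-4)
replace slot 1: 2·((-21)+(-4)) − (-7) = -43 → (-43,-21,-4)
replace slot 2: 2·((-43)+(-4)) − (-21) = -73 → (-43,-73,-4)

-43,-73,-4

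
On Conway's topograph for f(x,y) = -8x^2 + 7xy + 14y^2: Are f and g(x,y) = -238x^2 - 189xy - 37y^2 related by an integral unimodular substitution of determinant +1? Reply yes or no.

D₁ = 497, D₂ = 497
river cycle of f (length 14): (14, 21, -1), (-1, 21, 14), (14, 7, -8), (-8, 9, 13), (13, 17, -4), (-4, 15, 17), (17, 19, -2), (-2, 21, 7), (7, 21, -2), (-2, 19, 17), … (4 more)
river cycle of g (length 14): (-4, 17, 13), (13, 9, -8), (-8, 7, 14), (14, 21, -1), (-1, 21, 14), (14, 7, -8), (-8, 9, 13), (13, 17, -4), (-4, 15, 17), (17, 19, -2), … (4 more)
cycles coincide ⇒ equivalent

yes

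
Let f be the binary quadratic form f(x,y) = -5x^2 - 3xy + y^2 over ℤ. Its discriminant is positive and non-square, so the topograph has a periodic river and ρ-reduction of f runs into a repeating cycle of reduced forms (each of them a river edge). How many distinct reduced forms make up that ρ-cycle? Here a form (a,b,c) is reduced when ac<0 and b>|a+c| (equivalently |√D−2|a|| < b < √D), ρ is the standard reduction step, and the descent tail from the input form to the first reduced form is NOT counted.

D = 29, ⌊√D⌋ = 5
descent: ρ → (1,5,-1)  [lands on river]
river: ρ → (-1,5,1)
ρ-cycle length = 2 (tail of 1 descent step not counted)

2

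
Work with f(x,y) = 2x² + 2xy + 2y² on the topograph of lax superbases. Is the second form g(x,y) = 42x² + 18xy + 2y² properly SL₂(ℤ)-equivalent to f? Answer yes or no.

D₁ = -12, D₂ = -12
f: reduced (well bottom): (2,2,2) with a≤c, −a<b≤a
g: flip: (42,18,2)→(2,-18,42)
g: translate: b→2 (≡-18 mod 4), so (2,-18,42)→(2,2,2)
g: reduced (well bottom): (2,2,2) with a≤c, −a<b≤a
reduced forms (2, 2, 2) vs (2, 2, 2) ⇒ equivalent

yes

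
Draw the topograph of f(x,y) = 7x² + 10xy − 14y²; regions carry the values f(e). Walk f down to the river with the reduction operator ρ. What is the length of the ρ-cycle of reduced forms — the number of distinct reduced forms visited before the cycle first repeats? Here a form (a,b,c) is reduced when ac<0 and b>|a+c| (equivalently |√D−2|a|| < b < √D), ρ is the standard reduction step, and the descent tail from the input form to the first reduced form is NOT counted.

D = 492, ⌊√D⌋ = 22
river: ρ → (-14,18,3)
river: ρ → (3,18,-14)
river: ρ → (-14,10,7)
river: ρ → (7,18,-6)
river: ρ → (-6,18,7)
river: ρ → (7,10,-14)
ρ-cycle length = 6 (tail of 0 descent steps not counted)

6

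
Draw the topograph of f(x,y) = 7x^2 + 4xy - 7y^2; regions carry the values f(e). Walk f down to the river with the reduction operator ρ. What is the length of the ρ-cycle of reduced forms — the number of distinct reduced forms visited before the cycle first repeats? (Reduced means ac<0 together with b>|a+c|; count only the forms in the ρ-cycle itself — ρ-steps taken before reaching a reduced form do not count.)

D = 212, ⌊√D⌋ = 14
river: ρ → (-7,10,4)
river: ρ → (4,14,-1)
river: ρ → (-1,14,4)
river: ρ → (4,10,-7)
river: ρ → (-7,4,7)
river: ρ → (7,10,-4)
river: ρ → (-4,14,1)
river: ρ → (1,14,-4)
river: ρ → (-4,10,7)
river: ρ → (7,4,-7)
ρ-cycle length = 10 (tail of 0 descent steps not counted)

10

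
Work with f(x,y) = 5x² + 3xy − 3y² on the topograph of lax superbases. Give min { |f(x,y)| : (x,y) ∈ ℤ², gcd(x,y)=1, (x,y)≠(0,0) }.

river: ρ → (-3,3,5)
river: ρ → (5,7,-1)
river: ρ → (-1,7,5)
river: ρ → (5,3,-3)
closes: descent 0, river 4
min |a| on river = 1

1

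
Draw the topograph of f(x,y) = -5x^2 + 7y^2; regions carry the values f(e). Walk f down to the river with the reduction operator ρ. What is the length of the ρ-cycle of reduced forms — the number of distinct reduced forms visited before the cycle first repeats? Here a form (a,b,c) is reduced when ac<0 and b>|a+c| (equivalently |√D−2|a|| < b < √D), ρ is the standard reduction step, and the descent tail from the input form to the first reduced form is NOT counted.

D = 140, ⌊√D⌋ = 11
descent: ρ → (7,0,-5)
descent: ρ → (-5,10,2)  [lands on river]
river: ρ → (2,10,-5)
ρ-cycle length = 2 (tail of 2 descent steps not counted)

2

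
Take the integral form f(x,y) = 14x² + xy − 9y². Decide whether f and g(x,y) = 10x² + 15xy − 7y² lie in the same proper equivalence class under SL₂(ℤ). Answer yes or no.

D₁ = 505, D₂ = 505
river cycle of f (length 6): (-9, 17, 6), (6, 19, -6), (-6, 17, 9), (9, 19, -4), (-4, 21, 4), (4, 19, -9)
river cycle of g (length 8): (-7, 13, 12), (12, 11, -8), (-8, 21, 2), (2, 19, -18), (-18, 17, 3), (3, 19, -12), (-12, 5, 10), (10, 15, -7)
cycles differ ⇒ inequivalent

no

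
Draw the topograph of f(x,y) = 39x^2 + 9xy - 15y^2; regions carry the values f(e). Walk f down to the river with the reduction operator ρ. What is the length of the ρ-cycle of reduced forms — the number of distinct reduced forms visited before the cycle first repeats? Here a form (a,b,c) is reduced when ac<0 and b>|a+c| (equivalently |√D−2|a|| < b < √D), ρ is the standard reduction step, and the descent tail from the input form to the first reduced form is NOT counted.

D = 2421, ⌊√D⌋ = 49
descent: ρ → (-15,21,33)  [lands on river]
river: ρ → (33,45,-3)
river: ρ → (-3,45,33)
river: ρ → (33,21,-15)
river: ρ → (-15,39,15)
river: ρ → (15,21,-33)
river: ρ → (-33,45,3)
river: ρ → (3,45,-33)
river: ρ → (-33,21,15)
river: ρ → (15,39,-15)
ρ-cycle length = 10 (tail of 1 descent step not counted)

10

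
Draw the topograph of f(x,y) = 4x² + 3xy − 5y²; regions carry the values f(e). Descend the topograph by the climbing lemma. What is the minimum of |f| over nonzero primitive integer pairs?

river: ρ → (-5,7,2)
river: ρ → (2,9,-1)
river: ρ → (-1,9,2)
river: ρ → (2,7,-5)
river: ρ → (-5,3,4)
river: ρ → (4,5,-4)
river: ρ → (-4,3,5)
river: ρ → (5,7,-2)
river: ρ → (-2,9,1)
river: ρ → (1,9,-2)
river: ρ → (-2,7,5)
river: ρ → (5,3,-4)
river: ρ → (-4,5,4)
river: ρ → (4,3,-5)
closes: descent 0, river 14
min |a| on river = 1

1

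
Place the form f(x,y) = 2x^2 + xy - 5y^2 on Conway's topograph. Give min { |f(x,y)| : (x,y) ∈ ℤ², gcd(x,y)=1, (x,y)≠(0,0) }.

descent: ρ → (-5,-1,2)
descent: ρ → (2,5,-2)  [lands on river]
river: ρ → (-2,3,4)
river: ρ → (4,5,-1)
river: ρ → (-1,5,4)
river: ρ → (4,3,-2)
river: ρ → (-2,5,2)
river: ρ → (2,3,-4)
river: ρ → (-4,5,1)
river: ρ → (1,5,-4)
river: ρ → (-4,3,2)
closes: descent 2, river 10
min |a| on river = 1

1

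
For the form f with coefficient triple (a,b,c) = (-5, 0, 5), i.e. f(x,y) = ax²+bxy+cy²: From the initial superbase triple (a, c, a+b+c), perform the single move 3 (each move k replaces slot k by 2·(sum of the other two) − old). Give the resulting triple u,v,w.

start (-5,5,0) = (f(1,0),f(0,1),f(1,1))
replace slot 3: 2·((-5)+5) − 0 = 0 → (-5,5,0)

-5,5,0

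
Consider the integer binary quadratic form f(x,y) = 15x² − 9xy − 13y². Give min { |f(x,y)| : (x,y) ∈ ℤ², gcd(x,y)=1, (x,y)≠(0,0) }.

descent: ρ → (-13,9,15)  [lands on river]
river: ρ → (15,21,-7)
river: ρ → (-7,21,15)
river: ρ → (15,9,-13)
river: ρ → (-13,17,11)
river: ρ → (11,27,-3)
river: ρ → (-3,27,11)
river: ρ → (11,17,-13)
closes: descent 1, river 8
min |a| on river = 3

3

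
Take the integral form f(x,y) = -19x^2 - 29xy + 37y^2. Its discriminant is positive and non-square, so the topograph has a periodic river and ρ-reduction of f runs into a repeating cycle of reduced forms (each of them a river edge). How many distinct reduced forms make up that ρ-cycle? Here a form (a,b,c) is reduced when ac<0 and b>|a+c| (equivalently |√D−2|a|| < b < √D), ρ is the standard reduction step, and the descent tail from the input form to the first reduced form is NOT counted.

D = 3653, ⌊√D⌋ = 60
descent: ρ → (37,29,-19)  [lands on river]
river: ρ → (-19,47,19)
river: ρ → (19,29,-37)
river: ρ → (-37,45,11)
river: ρ → (11,43,-41)
river: ρ → (-41,39,13)
river: ρ → (13,39,-41)
river: ρ → (-41,43,11)
river: ρ → (11,45,-37)
river: ρ → (-37,29,19)
river: ρ → (19,47,-19)
river: ρ → (-19,29,37)
river: ρ → (37,45,-11)
river: ρ → (-11,43,41)
river: ρ → (41,39,-13)
river: ρ → (-13,39,41)
river: ρ → (41,43,-11)
river: ρ → (-11,45,37)
ρ-cycle length = 18 (tail of 1 descent step not counted)

18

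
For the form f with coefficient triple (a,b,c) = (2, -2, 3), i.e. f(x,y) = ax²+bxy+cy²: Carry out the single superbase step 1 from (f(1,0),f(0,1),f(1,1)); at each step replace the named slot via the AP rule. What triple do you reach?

start (2,3,3) = (f(1,0),f(0,1),f(1,1))
replace slot 1: 2·(3+3) − 2 = 10 → (10,3,3)

10,3,3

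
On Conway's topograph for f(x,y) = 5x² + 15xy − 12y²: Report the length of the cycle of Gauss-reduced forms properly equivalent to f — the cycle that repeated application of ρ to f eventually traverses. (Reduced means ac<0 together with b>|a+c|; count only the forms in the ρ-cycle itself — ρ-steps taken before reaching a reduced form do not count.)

D = 465, ⌊√D⌋ = 21
river: ρ → (-12,9,8)
river: ρ → (8,7,-13)
river: ρ → (-13,19,2)
river: ρ → (2,21,-3)
river: ρ → (-3,21,2)
river: ρ → (2,19,-13)
river: ρ → (-13,7,8)
river: ρ → (8,9,-12)
river: ρ → (-12,15,5)
river: ρ → (5,15,-12)
ρ-cycle length = 10 (tail of 0 descent steps not counted)

10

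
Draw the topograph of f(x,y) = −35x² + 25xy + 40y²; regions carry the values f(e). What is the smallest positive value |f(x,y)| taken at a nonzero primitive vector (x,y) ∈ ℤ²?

river: ρ → (40,55,-20)
river: ρ → (-20,65,25)
river: ρ → (25,35,-50)
river: ρ → (-50,65,10)
river: ρ → (10,75,-15)
river: ρ → (-15,75,10)
river: ρ → (10,65,-50)
river: ρ → (-50,35,25)
river: ρ → (25,65,-20)
river: ρ → (-20,55,40)
river: ρ → (40,25,-35)
river: ρ → (-35,45,30)
river: ρ → (30,75,-5)
river: ρ → (-5,75,30)
river: ρ → (30,45,-35)
river: ρ → (-35,25,40)
closes: descent 0, river 16
min |a| on river = 5

5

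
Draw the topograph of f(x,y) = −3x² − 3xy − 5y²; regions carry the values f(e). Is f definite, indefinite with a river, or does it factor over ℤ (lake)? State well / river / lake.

D = b²−4ac = (-3)² − 4·(-3)·(-5) = -51
D < 0 ⇒ definite ⇒ every region one sign ⇒ single well

well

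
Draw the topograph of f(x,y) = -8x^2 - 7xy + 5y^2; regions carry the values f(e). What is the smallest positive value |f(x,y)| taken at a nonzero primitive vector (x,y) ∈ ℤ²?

descent: ρ → (5,7,-8)  [lands on river]
river: ρ → (-8,9,4)
river: ρ → (4,7,-10)
river: ρ → (-10,13,1)
river: ρ → (1,13,-10)
river: ρ → (-10,7,4)
river: ρ → (4,9,-8)
river: ρ → (-8,7,5)
river: ρ → (5,13,-2)
river: ρ → (-2,11,11)
river: ρ → (11,11,-2)
river: ρ → (-2,13,5)
closes: descent 1, river 12
min |a| on river = 1

1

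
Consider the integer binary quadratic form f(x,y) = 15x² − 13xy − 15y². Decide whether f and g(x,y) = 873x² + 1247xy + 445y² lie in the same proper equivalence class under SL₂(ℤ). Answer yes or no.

D₁ = 1069, D₂ = 1069
river cycle of f (length 38): (-15, 13, 15), (15, 17, -13), (-13, 9, 19), (19, 29, -3), (-3, 31, 9), (9, 23, -15), (-15, 7, 17), (17, 27, -5), (-5, 23, 27), (27, 31, -1), … (28 more)
river cycle of g (length 38): (13, 17, -15), (-15, 13, 15), (15, 17, -13), (-13, 9, 19), (19, 29, -3), (-3, 31, 9), (9, 23, -15), (-15, 7, 17), (17, 27, -5), (-5, 23, 27), … (28 more)
cycles coincide ⇒ equivalent

yes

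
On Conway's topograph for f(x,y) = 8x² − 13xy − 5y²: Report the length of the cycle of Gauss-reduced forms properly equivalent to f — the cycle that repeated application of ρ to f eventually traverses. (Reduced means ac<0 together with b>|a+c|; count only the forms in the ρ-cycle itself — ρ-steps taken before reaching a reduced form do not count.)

D = 329, ⌊√D⌋ = 18
descent: ρ → (-5,13,8)  [lands on river]
river: ρ → (8,3,-10)
river: ρ → (-10,17,1)
river: ρ → (1,17,-10)
river: ρ → (-10,3,8)
river: ρ → (8,13,-5)
river: ρ → (-5,17,2)
river: ρ → (2,15,-13)
river: ρ → (-13,11,4)
river: ρ → (4,13,-10)
river: ρ → (-10,7,7)
river: ρ → (7,7,-10)
river: ρ → (-10,13,4)
river: ρ → (4,11,-13)
river: ρ → (-13,15,2)
river: ρ → (2,17,-5)
ρ-cycle length = 16 (tail of 1 descent step not counted)

16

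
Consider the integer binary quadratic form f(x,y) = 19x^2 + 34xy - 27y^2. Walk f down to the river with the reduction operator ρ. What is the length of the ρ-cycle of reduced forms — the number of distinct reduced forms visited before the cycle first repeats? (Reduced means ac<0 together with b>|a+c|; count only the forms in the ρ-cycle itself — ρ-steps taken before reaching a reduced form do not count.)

D = 3208, ⌊√D⌋ = 56
river: ρ → (-27,20,26)
river: ρ → (26,32,-21)
river: ρ → (-21,52,6)
river: ρ → (6,56,-3)
river: ρ → (-3,52,42)
river: ρ → (42,32,-13)
river: ρ → (-13,46,21)
river: ρ → (21,38,-21)
river: ρ → (-21,46,13)
river: ρ → (13,32,-42)
river: ρ → (-42,52,3)
river: ρ → (3,56,-6)
river: ρ → (-6,52,21)
river: ρ → (21,32,-26)
river: ρ → (-26,20,27)
river: ρ → (27,34,-19)
river: ρ → (-19,42,19)
river: ρ → (19,34,-27)
ρ-cycle length = 18 (tail of 0 descent steps not counted)

18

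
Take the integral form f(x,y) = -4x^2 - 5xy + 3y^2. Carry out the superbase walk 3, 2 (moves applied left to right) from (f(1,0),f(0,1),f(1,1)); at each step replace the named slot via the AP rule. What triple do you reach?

start (-4,3,-6) = (f(1,0),f(0,1),f(1,1))
replace slot 3: 2·((-4)+3) − (-6) = 4 → (-4,3,4)
replace slot 2: 2·((-4)+4) − 3 = -3 → (-4,-3,4)

-4,-3,4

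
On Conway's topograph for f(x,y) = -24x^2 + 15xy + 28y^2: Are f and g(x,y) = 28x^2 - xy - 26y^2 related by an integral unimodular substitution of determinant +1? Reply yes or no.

D₁ = 2913, D₂ = 2913
river cycle of f (length 8): (28, 41, -11), (-11, 47, 16), (16, 49, -8), (-8, 47, 22), (22, 41, -14), (-14, 43, 19), (19, 33, -24), (-24, 15, 28)
river cycle of g (length 4): (-26, 53, 1), (1, 53, -26), (-26, 51, 3), (3, 51, -26)
cycles differ ⇒ inequivalent

no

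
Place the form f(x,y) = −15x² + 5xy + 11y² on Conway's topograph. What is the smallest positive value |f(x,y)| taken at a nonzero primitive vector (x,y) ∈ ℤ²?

river: ρ → (11,17,-9)
river: ρ → (-9,19,9)
river: ρ → (9,17,-11)
river: ρ → (-11,5,15)
river: ρ → (15,25,-1)
river: ρ → (-1,25,15)
river: ρ → (15,5,-11)
river: ρ → (-11,17,9)
river: ρ → (9,19,-9)
river: ρ → (-9,17,11)
river: ρ → (11,5,-15)
river: ρ → (-15,25,1)
river: ρ → (1,25,-15)
river: ρ → (-15,5,11)
closes: descent 0, river 14
min |a| on river = 1

1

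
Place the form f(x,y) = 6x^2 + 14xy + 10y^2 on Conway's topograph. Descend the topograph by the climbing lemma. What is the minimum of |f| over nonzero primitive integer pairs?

translate: b→2 (≡14 mod 12), so (6,14,10)→(6,2,2)
flip: (6,2,2)→(2,-2,6)
translate: b→2 (≡-2 mod 4), so (2,-2,6)→(2,2,6)
reduced (well bottom): (2,2,6) with a≤c, −a<b≤a
well minimum = a = 2

2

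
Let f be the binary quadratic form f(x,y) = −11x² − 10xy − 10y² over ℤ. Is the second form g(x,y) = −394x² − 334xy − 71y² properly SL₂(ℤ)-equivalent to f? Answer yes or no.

D₁ = -340, D₂ = -340
f is negative-definite; reduce −f:
−f: flip: (11,10,10)→(10,-10,11)
−f: translate: b→10 (≡-10 mod 20), so (10,-10,11)→(10,10,11)
−f: reduced (well bottom): (10,10,11) with a≤c, −a<b≤a
flip sign back: reduced form of f is (-10,-10,-11)
g is negative-definite; reduce −g:
−g: flip: (394,334,71)→(71,-334,394)
−g: translate: b→-50 (≡-334 mod 142), so (71,-334,394)→(71,-50,10)
−g: flip: (71,-50,10)→(10,50,71)
−g: translate: b→10 (≡50 mod 20), so (10,50,71)→(10,10,11)
−g: reduced (well bottom): (10,10,11) with a≤c, −a<b≤a
flip sign back: reduced form of g is (-10,-10,-11)
reduced forms (-10, -10, -11) vs (-10, -10, -11) ⇒ equivalent

yes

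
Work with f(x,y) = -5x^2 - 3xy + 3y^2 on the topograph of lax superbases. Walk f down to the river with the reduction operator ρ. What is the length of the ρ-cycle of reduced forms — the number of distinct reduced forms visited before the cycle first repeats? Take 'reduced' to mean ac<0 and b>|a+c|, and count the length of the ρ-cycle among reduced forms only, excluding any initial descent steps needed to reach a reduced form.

D = 69, ⌊√D⌋ = 8
descent: ρ → (3,3,-5)  [lands on river]
river: ρ → (-5,7,1)
river: ρ → (1,7,-5)
river: ρ → (-5,3,3)
ρ-cycle length = 4 (tail of 1 descent step not counted)

4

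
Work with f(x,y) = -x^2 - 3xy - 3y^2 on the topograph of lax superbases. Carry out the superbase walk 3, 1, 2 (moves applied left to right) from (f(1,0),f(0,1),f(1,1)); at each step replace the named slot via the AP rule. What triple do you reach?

start (-1,-3,-7) = (f(1,0),f(0,1),f(1,1))
replace slot 3: 2·((-1)+(-3)) − (-7) = -1 → (-1,-3,-1)
replace slot 1: 2·((-3)+(-1)) − (-1) = -7 → (-7,-3,-1)
replace slot 2: 2·((-7)+(-1)) − (-3) = -13 → (-7,-13,-1)

-7,-13,-1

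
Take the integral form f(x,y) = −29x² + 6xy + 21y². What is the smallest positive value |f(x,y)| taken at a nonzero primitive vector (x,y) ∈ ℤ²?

descent: ρ → (21,36,-14)  [lands on river]
river: ρ → (-14,48,3)
river: ρ → (3,48,-14)
river: ρ → (-14,36,21)
river: ρ → (21,48,-2)
river: ρ → (-2,48,21)
closes: descent 1, river 6
min |a| on river = 2

2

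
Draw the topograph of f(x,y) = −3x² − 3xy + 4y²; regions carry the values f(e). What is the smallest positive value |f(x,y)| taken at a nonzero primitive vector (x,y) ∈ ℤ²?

descent: ρ → (4,3,-3)  [lands on river]
river: ρ → (-3,3,4)
river: ρ → (4,5,-2)
river: ρ → (-2,7,1)
river: ρ → (1,7,-2)
river: ρ → (-2,5,4)
closes: descent 1, river 6
min |a| on river = 1

1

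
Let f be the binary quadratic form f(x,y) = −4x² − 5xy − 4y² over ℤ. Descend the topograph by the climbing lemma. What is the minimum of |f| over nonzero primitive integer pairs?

translate: b→-3 (≡5 mod 8), so (4,5,4)→(4,-3,3)
flip: (4,-3,3)→(3,3,4)
reduced (well bottom): (3,3,4) with a≤c, −a<b≤a
well minimum |f| = |-3| = 3 (negative-definite)

3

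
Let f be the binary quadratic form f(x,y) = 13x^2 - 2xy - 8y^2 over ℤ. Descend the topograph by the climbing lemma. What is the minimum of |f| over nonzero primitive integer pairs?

descent: ρ → (-8,18,3)  [lands on river]
river: ρ → (3,18,-8)
river: ρ → (-8,14,7)
river: ρ → (7,14,-8)
closes: descent 1, river 4
min |a| on river = 3

3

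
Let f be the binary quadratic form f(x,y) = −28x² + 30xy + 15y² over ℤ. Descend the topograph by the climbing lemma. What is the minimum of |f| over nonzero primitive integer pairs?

river: ρ → (15,30,-28)
river: ρ → (-28,26,17)
river: ρ → (17,42,-12)
river: ρ → (-12,30,35)
river: ρ → (35,40,-7)
river: ρ → (-7,44,23)
river: ρ → (23,48,-3)
river: ρ → (-3,48,23)
river: ρ → (23,44,-7)
river: ρ → (-7,40,35)
river: ρ → (35,30,-12)
river: ρ → (-12,42,17)
river: ρ → (17,26,-28)
river: ρ → (-28,30,15)
closes: descent 0, river 14
min |a| on river = 3

3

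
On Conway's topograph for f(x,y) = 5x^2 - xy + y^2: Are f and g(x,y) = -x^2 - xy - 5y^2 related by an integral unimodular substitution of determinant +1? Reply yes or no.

D₁ = -19, D₂ = -19
f: flip: (5,-1,1)→(1,1,5)
f: reduced (well bottom): (1,1,5) with a≤c, −a<b≤a
g is negative-definite; reduce −g:
−g: reduced (well bottom): (1,1,5) with a≤c, −a<b≤a
flip sign back: reduced form of g is (-1,-1,-5)
reduced forms (1, 1, 5) vs (-1, -1, -5) ⇒ inequivalent

no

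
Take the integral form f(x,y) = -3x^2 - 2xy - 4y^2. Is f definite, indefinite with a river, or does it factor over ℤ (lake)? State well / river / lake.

D = b²−4ac = (-2)² − 4·(-3)·(-4) = -44
D < 0 ⇒ definite ⇒ every region one sign ⇒ single well

well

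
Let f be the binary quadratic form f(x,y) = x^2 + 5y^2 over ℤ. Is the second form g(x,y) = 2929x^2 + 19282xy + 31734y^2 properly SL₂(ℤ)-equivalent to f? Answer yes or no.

D₁ = -20, D₂ = -20
f: reduced (well bottom): (1,0,5) with a≤c, −a<b≤a
g: translate: b→1708 (≡19282 mod 5858), so (2929,19282,31734)→(2929,1708,249)
g: flip: (2929,1708,249)→(249,-1708,2929)
g: translate: b→-214 (≡-1708 mod 498), so (249,-1708,2929)→(249,-214,46)
g: flip: (249,-214,46)→(46,214,249)
g: translate: b→30 (≡214 mod 92), so (46,214,249)→(46,30,5)
g: flip: (46,30,5)→(5,-30,46)
g: translate: b→0 (≡-30 mod 10), so (5,-30,46)→(5,0,1)
g: flip: (5,0,1)→(1,0,5)
g: reduced (well bottom): (1,0,5) with a≤c, −a<b≤a
reduced forms (1, 0, 5) vs (1, 0, 5) ⇒ equivalent

yes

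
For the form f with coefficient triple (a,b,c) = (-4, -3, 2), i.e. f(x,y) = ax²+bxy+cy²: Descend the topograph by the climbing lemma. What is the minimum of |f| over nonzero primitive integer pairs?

descent: ρ → (2,3,-4)  [lands on river]
river: ρ → (-4,5,1)
river: ρ → (1,5,-4)
river: ρ → (-4,3,2)
river: ρ → (2,5,-2)
river: ρ → (-2,3,4)
river: ρ → (4,5,-1)
river: ρ → (-1,5,4)
river: ρ → (4,3,-2)
river: ρ → (-2,5,2)
closes: descent 1, river 10
min |a| on river = 1

1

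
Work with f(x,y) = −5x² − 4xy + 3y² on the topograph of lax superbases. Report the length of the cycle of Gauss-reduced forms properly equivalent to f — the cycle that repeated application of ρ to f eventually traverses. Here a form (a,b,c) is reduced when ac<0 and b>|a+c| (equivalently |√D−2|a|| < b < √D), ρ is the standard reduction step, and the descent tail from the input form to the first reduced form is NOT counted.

D = 76, ⌊√D⌋ = 8
descent: ρ → (3,4,-5)  [lands on river]
river: ρ → (-5,6,2)
river: ρ → (2,6,-5)
river: ρ → (-5,4,3)
river: ρ → (3,8,-1)
river: ρ → (-1,8,3)
ρ-cycle length = 6 (tail of 1 descent step not counted)

6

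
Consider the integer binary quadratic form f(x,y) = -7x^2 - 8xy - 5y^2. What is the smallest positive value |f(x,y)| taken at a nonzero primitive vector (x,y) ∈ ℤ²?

translate: b→-6 (≡8 mod 14), so (7,8,5)→(7,-6,4)
flip: (7,-6,4)→(4,6,7)
translate: b→-2 (≡6 mod 8), so (4,6,7)→(4,-2,5)
reduced (well bottom): (4,-2,5) with a≤c, −a<b≤a
well minimum |f| = |-4| = 4 (negative-definite)

4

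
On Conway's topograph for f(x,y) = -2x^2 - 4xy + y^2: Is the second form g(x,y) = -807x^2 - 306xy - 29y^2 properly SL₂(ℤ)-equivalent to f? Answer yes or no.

D₁ = 24, D₂ = 24
river cycle of f (length 2): (1, 4, -2), (-2, 4, 1)
river cycle of g (length 2): (-2, 4, 1), (1, 4, -2)
cycles coincide ⇒ equivalent

yes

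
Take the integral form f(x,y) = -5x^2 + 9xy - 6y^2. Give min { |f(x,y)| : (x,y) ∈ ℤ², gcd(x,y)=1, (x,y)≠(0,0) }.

translate: b→1 (≡-9 mod 10), so (5,-9,6)→(5,1,2)
flip: (5,1,2)→(2,-1,5)
reduced (well bottom): (2,-1,5) with a≤c, −a<b≤a
well minimum |f| = |-2| = 2 (negative-definite)

2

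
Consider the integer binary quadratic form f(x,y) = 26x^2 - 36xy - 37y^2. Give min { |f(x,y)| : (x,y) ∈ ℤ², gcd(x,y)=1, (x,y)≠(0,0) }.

descent: ρ → (-37,36,26)  [lands on river]
river: ρ → (26,68,-5)
river: ρ → (-5,62,65)
river: ρ → (65,68,-2)
river: ρ → (-2,68,65)
river: ρ → (65,62,-5)
river: ρ → (-5,68,26)
river: ρ → (26,36,-37)
river: ρ → (-37,38,25)
river: ρ → (25,62,-13)
river: ρ → (-13,68,10)
river: ρ → (10,52,-61)
river: ρ → (-61,70,1)
river: ρ → (1,70,-61)
river: ρ → (-61,52,10)
river: ρ → (10,68,-13)
river: ρ → (-13,62,25)
river: ρ → (25,38,-37)
closes: descent 1, river 18
min |a| on river = 1

1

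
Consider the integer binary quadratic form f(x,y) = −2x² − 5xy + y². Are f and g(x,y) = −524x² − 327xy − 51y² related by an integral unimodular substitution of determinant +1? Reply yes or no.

D₁ = 33, D₂ = 33
river cycle of f (length 4): (1, 5, -2), (-2, 3, 3), (3, 3, -2), (-2, 5, 1)
river cycle of g (length 4): (-2, 3, 3), (3, 3, -2), (-2, 5, 1), (1, 5, -2)
cycles coincide ⇒ equivalent

yes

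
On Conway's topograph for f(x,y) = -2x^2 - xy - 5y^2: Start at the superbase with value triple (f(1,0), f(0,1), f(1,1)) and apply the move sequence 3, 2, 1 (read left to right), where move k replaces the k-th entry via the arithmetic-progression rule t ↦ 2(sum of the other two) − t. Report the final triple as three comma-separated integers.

start (-2,-5,-8) = (f(1,0),f(0,1),f(1,1))
replace slot 3: 2·((-2)+(-5)) − (-8) = -6 → (-2,-5,-6)
replace slot 2: 2·((-2)+(-6)) − (-5) = -11 → (-2,-11,-6)
replace slot 1: 2·((-11)+(-6)) − (-2) = -32 → (-32,-11,-6)

-32,-11,-6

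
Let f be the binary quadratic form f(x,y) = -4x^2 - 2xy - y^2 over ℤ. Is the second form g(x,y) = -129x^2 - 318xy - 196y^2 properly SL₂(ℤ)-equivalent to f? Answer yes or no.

D₁ = -12, D₂ = -12
f is negative-definite; reduce −f:
−f: flip: (4,2,1)→(1,-2,4)
−f: translate: b→0 (≡-2 mod 2), so (1,-2,4)→(1,0,3)
−f: reduced (well bottom): (1,0,3) with a≤c, −a<b≤a
flip sign back: reduced form of f is (-1,0,-3)
g is negative-definite; reduce −g:
−g: translate: b→60 (≡318 mod 258), so (129,318,196)→(129,60,7)
−g: flip: (129,60,7)→(7,-60,129)
−g: translate: b→-4 (≡-60 mod 14), so (7,-60,129)→(7,-4,1)
−g: flip: (7,-4,1)→(1,4,7)
−g: translate: b→0 (≡4 mod 2), so (1,4,7)→(1,0,3)
−g: reduced (well bottom): (1,0,3) with a≤c, −a<b≤a
flip sign back: reduced form of g is (-1,0,-3)
reduced forms (-1, 0, -3) vs (-1, 0, -3) ⇒ equivalent

yes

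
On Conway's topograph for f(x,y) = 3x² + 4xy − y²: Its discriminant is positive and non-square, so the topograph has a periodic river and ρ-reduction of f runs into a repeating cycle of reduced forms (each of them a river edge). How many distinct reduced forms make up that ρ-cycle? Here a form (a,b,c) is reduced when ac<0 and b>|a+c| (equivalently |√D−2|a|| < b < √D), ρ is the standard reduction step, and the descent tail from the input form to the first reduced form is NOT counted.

D = 28, ⌊√D⌋ = 5
river: ρ → (-1,4,3)
river: ρ → (3,2,-2)
river: ρ → (-2,2,3)
river: ρ → (3,4,-1)
ρ-cycle length = 4 (tail of 0 descent steps not counted)

4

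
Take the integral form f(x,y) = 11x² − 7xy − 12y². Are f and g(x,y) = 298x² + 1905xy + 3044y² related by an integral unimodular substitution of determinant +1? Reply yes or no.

D₁ = 577, D₂ = 577
river cycle of f (length 10): (-12, 7, 11), (11, 15, -8), (-8, 17, 9), (9, 19, -6), (-6, 17, 12), (12, 7, -11), (-11, 15, 8), (8, 17, -9), (-9, 19, 6), (6, 17, -12)
river cycle of g (length 10): (11, 15, -8), (-8, 17, 9), (9, 19, -6), (-6, 17, 12), (12, 7, -11), (-11, 15, 8), (8, 17, -9), (-9, 19, 6), (6, 17, -12), (-12, 7, 11)
cycles coincide ⇒ equivalent

yes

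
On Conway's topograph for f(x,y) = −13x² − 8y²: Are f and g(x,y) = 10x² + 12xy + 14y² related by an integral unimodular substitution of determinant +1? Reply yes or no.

D₁ = -416, D₂ = -416
f is negative-definite; reduce −f:
−f: flip: (13,0,8)→(8,0,13)
−f: reduced (well bottom): (8,0,13) with a≤c, −a<b≤a
flip sign back: reduced form of f is (-8,0,-13)
g: translate: b→-8 (≡12 mod 20), so (10,12,14)→(10,-8,12)
g: reduced (well bottom): (10,-8,12) with a≤c, −a<b≤a
reduced forms (-8, 0, -13) vs (10, -8, 12) ⇒ inequivalent

no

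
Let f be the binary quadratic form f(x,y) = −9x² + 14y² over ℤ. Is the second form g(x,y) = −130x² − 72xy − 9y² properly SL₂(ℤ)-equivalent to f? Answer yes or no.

D₁ = 504, D₂ = 504
river cycle of f (length 4): (-9, 18, 5), (5, 22, -1), (-1, 22, 5), (5, 18, -9)
river cycle of g (length 4): (-9, 18, 5), (5, 22, -1), (-1, 22, 5), (5, 18, -9)
cycles coincide ⇒ equivalent

yes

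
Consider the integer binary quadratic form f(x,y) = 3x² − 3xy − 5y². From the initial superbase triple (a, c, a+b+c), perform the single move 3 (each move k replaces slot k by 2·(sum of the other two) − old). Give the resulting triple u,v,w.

start (3,-5,-5) = (f(1,0),f(0,1),f(1,1))
replace slot 3: 2·(3+(-5)) − (-5) = 1 → (3,-5,1)

3,-5,1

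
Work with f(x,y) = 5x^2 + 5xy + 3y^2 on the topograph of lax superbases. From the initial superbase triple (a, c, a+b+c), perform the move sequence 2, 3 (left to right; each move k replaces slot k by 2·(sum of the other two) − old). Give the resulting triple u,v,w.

start (5,3,13) = (f(1,0),f(0,1),f(1,1))
replace slot 2: 2·(5+13) − 3 = 33 → (5,33,13)
replace slot 3: 2·(5+33) − 13 = 63 → (5,33,63)

5,33,63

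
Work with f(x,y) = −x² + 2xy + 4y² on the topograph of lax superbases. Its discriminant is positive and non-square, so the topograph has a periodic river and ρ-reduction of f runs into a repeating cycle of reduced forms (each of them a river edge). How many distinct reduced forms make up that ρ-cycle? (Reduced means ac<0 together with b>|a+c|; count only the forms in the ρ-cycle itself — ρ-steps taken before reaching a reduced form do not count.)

D = 20, ⌊√D⌋ = 4
descent: ρ → (4,-2,-1)
descent: ρ → (-1,4,1)  [lands on river]
river: ρ → (1,4,-1)
ρ-cycle length = 2 (tail of 2 descent steps not counted)

2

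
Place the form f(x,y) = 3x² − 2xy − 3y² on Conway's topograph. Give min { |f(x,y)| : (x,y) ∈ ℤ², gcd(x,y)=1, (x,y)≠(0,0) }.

descent: ρ → (-3,2,3)  [lands on river]
river: ρ → (3,4,-2)
river: ρ → (-2,4,3)
river: ρ → (3,2,-3)
river: ρ → (-3,4,2)
river: ρ → (2,4,-3)
closes: descent 1, river 6
min |a| on river = 2

2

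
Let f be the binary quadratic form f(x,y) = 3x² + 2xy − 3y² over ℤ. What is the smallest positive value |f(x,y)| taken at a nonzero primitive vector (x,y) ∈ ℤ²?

river: ρ → (-3,4,2)
river: ρ → (2,4,-3)
river: ρ → (-3,2,3)
river: ρ → (3,4,-2)
river: ρ → (-2,4,3)
river: ρ → (3,2,-3)
closes: descent 0, river 6
min |a| on river = 2

2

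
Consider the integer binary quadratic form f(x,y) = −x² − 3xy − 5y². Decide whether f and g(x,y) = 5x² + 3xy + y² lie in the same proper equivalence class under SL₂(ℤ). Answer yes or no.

D₁ = -11, D₂ = -11
f is negative-definite; reduce −f:
−f: translate: b→1 (≡3 mod 2), so (1,3,5)→(1,1,3)
−f: reduced (well bottom): (1,1,3) with a≤c, −a<b≤a
flip sign back: reduced form of f is (-1,-1,-3)
g: flip: (5,3,1)→(1,-3,5)
g: translate: b→1 (≡-3 mod 2), so (1,-3,5)→(1,1,3)
g: reduced (well bottom): (1,1,3) with a≤c, −a<b≤a
reduced forms (-1, -1, -3) vs (1, 1, 3) ⇒ inequivalent

no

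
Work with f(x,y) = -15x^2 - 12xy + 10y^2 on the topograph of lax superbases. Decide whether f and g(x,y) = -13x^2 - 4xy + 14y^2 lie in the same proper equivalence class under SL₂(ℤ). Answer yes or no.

D₁ = 744, D₂ = 744
river cycle of f (length 10): (10, 12, -15), (-15, 18, 7), (7, 24, -6), (-6, 24, 7), (7, 18, -15), (-15, 12, 10), (10, 8, -17), (-17, 26, 1), (1, 26, -17), (-17, 8, 10)
river cycle of g (length 10): (14, 4, -13), (-13, 22, 5), (5, 18, -21), (-21, 24, 2), (2, 24, -21), (-21, 18, 5), (5, 22, -13), (-13, 4, 14), (14, 24, -3), (-3, 24, 14)
cycles differ ⇒ inequivalent

no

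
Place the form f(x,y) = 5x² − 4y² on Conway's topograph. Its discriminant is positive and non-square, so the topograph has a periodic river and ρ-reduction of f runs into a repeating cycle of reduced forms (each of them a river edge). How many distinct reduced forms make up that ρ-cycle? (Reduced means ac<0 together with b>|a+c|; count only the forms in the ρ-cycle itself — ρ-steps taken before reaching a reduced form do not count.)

D = 80, ⌊√D⌋ = 8
descent: ρ → (-4,8,1)  [lands on river]
river: ρ → (1,8,-4)
ρ-cycle length = 2 (tail of 1 descent step not counted)

2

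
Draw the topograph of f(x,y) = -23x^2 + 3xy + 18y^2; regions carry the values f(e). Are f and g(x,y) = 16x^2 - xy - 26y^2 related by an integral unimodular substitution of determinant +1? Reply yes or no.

D₁ = 1665, D₂ = 1665
river cycle of f (length 22): (18, 33, -8), (-8, 31, 22), (22, 13, -17), (-17, 21, 18), (18, 15, -20), (-20, 25, 13), (13, 27, -18), (-18, 9, 22), (22, 35, -5), (-5, 35, 22), … (12 more)
river cycle of g (length 16): (16, 31, -11), (-11, 35, 10), (10, 25, -26), (-26, 27, 9), (9, 27, -26), (-26, 25, 10), (10, 35, -11), (-11, 31, 16), (16, 33, -9), (-9, 39, 4), … (6 more)
cycles differ ⇒ inequivalent

no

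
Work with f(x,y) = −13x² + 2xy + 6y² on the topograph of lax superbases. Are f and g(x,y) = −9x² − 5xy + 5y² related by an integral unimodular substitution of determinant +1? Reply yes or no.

D₁ = 316, D₂ = 205
discriminants differ ⇒ not SL₂(ℤ)-equivalent

no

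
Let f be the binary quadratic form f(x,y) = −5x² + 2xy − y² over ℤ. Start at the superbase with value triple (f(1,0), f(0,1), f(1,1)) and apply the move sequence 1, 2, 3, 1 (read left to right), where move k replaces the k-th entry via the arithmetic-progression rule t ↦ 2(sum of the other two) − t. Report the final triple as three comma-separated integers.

start (-5,-1,-4) = (f(1,0),f(0,1),f(1,1))
replace slot 1: 2·((-1)+(-4)) − (-5) = -5 → (-5,-1,-4)
replace slot 2: 2·((-5)+(-4)) − (-1) = -17 → (-5,-17,-4)
replace slot 3: 2·((-5)+(-17)) − (-4) = -40 → (-5,-17,-40)
replace slot 1: 2·((-17)+(-40)) − (-5) = -109 → (-109,-17,-40)

-109,-17,-40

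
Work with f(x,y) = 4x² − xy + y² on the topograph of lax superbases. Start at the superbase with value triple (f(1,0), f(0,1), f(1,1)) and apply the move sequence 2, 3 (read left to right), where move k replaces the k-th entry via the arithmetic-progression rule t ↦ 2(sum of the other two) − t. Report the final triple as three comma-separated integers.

start (4,1,4) = (f(1,0),f(0,1),f(1,1))
replace slot 2: 2·(4+4) − 1 = 15 → (4,15,4)
replace slot 3: 2·(4+15) − 4 = 34 → (4,15,34)

4,15,34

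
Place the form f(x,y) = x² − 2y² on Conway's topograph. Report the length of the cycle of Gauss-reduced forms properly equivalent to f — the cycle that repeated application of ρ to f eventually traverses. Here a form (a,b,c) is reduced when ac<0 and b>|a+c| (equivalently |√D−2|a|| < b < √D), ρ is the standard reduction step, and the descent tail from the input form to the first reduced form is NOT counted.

D = 8, ⌊√D⌋ = 2
descent: ρ → (-2,0,1)
descent: ρ → (1,2,-1)  [lands on river]
river: ρ → (-1,2,1)
ρ-cycle length = 2 (tail of 2 descent steps not counted)

2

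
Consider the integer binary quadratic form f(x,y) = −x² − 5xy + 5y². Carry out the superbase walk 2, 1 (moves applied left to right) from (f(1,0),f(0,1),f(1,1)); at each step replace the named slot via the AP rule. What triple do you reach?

start (-1,5,-1) = (f(1,0),f(0,1),f(1,1))
replace slot 2: 2·((-1)+(-1)) − 5 = -9 → (-1,-9,-1)
replace slot 1: 2·((-9)+(-1)) − (-1) = -19 → (-19,-9,-1)

-19,-9,-1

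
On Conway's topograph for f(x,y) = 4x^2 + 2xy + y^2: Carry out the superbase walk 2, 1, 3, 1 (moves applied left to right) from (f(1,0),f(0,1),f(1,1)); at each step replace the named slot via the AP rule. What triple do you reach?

start (4,1,7) = (f(1,0),f(0,1),f(1,1))
replace slot 2: 2·(4+7) − 1 = 21 → (4,21,7)
replace slot 1: 2·(21+7) − 4 = 52 → (52,21,7)
replace slot 3: 2·(52+21) − 7 = 139 → (52,21,139)
replace slot 1: 2·(21+139) − 52 = 268 → (268,21,139)

268,21,139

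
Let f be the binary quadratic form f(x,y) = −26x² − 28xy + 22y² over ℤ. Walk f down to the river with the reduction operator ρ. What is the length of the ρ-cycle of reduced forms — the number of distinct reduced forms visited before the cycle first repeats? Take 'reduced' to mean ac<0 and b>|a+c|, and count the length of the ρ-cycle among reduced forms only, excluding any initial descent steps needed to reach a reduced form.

D = 3072, ⌊√D⌋ = 55
descent: ρ → (22,28,-26)  [lands on river]
river: ρ → (-26,24,24)
river: ρ → (24,24,-26)
river: ρ → (-26,28,22)
river: ρ → (22,16,-32)
river: ρ → (-32,48,6)
river: ρ → (6,48,-32)
river: ρ → (-32,16,22)
ρ-cycle length = 8 (tail of 1 descent step not counted)

8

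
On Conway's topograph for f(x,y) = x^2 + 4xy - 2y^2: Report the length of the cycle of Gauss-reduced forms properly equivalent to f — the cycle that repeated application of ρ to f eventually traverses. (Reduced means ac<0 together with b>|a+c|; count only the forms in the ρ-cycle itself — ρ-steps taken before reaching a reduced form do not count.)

D = 24, ⌊√D⌋ = 4
river: ρ → (-2,4,1)
river: ρ → (1,4,-2)
ρ-cycle length = 2 (tail of 0 descent steps not counted)

2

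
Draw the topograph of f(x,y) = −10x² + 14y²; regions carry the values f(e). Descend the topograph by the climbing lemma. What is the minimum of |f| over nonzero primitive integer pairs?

descent: ρ → (14,0,-10)
descent: ρ → (-10,20,4)  [lands on river]
river: ρ → (4,20,-10)
closes: descent 2, river 2
min |a| on river = 4

4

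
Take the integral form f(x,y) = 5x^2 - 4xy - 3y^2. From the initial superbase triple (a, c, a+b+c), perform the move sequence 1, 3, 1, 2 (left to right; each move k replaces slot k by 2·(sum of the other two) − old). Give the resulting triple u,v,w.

start (5,-3,-2) = (f(1,0),f(0,1),f(1,1))
replace slot 1: 2·((-3)+(-2)) − 5 = -15 → (-15,-3,-2)
replace slot 3: 2·((-15)+(-3)) − (-2) = -34 → (-15,-3,-34)
replace slot 1: 2·((-3)+(-34)) − (-15) = -59 → (-59,-3,-34)
replace slot 2: 2·((-59)+(-34)) − (-3) = -183 → (-59,-183,-34)

-59,-183,-34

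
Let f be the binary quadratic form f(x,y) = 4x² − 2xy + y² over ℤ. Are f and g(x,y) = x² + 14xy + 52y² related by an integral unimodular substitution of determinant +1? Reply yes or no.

D₁ = -12, D₂ = -12
f: flip: (4,-2,1)→(1,2,4)
f: translate: b→0 (≡2 mod 2), so (1,2,4)→(1,0,3)
f: reduced (well bottom): (1,0,3) with a≤c, −a<b≤a
g: translate: b→0 (≡14 mod 2), so (1,14,52)→(1,0,3)
g: reduced (well bottom): (1,0,3) with a≤c, −a<b≤a
reduced forms (1, 0, 3) vs (1, 0, 3) ⇒ equivalent

yes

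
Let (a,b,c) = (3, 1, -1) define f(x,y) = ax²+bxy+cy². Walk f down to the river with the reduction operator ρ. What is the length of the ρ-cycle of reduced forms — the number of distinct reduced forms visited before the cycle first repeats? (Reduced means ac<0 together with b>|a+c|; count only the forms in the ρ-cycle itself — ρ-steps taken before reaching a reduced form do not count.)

D = 13, ⌊√D⌋ = 3
descent: ρ → (-1,3,1)  [lands on river]
river: ρ → (1,3,-1)
ρ-cycle length = 2 (tail of 1 descent step not counted)

2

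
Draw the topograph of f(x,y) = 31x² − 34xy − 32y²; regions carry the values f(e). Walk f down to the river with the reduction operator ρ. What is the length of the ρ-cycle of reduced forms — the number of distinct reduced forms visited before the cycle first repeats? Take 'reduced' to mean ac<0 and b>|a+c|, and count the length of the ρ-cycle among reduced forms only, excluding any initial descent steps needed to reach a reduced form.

D = 5124, ⌊√D⌋ = 71
descent: ρ → (-32,34,31)  [lands on river]
river: ρ → (31,28,-35)
river: ρ → (-35,42,24)
river: ρ → (24,54,-23)
river: ρ → (-23,38,40)
river: ρ → (40,42,-21)
river: ρ → (-21,42,40)
river: ρ → (40,38,-23)
river: ρ → (-23,54,24)
river: ρ → (24,42,-35)
river: ρ → (-35,28,31)
river: ρ → (31,34,-32)
river: ρ → (-32,30,33)
river: ρ → (33,36,-29)
river: ρ → (-29,22,40)
river: ρ → (40,58,-11)
river: ρ → (-11,52,55)
river: ρ → (55,58,-8)
river: ρ → (-8,70,7)
river: ρ → (7,70,-8)
river: ρ → (-8,58,55)
river: ρ → (55,52,-11)
river: ρ → (-11,58,40)
river: ρ → (40,22,-29)
river: ρ → (-29,36,33)
river: ρ → (33,30,-32)
ρ-cycle length = 26 (tail of 1 descent step not counted)

26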